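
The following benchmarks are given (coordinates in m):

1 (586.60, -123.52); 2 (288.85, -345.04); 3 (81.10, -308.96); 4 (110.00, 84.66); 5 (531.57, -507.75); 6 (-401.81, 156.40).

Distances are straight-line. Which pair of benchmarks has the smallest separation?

2 and 3

Pairwise distances:
1–2: 371.11 m
1–3: 538.44 m
1–4: 520.08 m
1–5: 388.15 m
1–6: 1027.28 m
2–3: 210.86 m
2–4: 465.43 m
2–5: 292.21 m
2–6: 853.49 m
3–4: 394.68 m
3–5: 492.38 m
3–6: 670.64 m
4–5: 727.10 m
4–6: 516.81 m
5–6: 1145.55 m
Closest pair: 2–3 at 210.86 m.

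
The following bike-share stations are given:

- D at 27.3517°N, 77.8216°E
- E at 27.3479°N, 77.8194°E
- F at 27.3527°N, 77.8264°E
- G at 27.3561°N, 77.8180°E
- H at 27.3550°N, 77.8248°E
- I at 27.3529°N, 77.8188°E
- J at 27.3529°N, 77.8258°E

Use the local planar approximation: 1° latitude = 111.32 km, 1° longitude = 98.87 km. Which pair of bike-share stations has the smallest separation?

Pairwise distances:
D–E: 0.4757 km
D–F: 0.4875 km
D–G: 0.6055 km
D–H: 0.4848 km
D–I: 0.3074 km
D–J: 0.4362 km
E–F: 0.8744 km
E–G: 0.9233 km
E–H: 0.9538 km
E–I: 0.5598 km
E–J: 0.8427 km
F–G: 0.9127 km
F–H: 0.3010 km
F–I: 0.7517 km
F–J: 0.0634 km
G–H: 0.6834 km
G–I: 0.3649 km
G–J: 0.8495 km
H–I: 0.6376 km
H–J: 0.2538 km
I–J: 0.6921 km
Closest pair: F–J at 0.0634 km.

F and J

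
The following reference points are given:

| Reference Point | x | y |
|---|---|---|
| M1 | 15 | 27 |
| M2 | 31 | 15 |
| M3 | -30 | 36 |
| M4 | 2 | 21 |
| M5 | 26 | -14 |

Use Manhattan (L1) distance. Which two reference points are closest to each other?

M1 and M4

Pairwise distances:
M1–M2: 28
M1–M3: 54
M1–M4: 19
M1–M5: 52
M2–M3: 82
M2–M4: 35
M2–M5: 34
M3–M4: 47
M3–M5: 106
M4–M5: 59
Closest pair: M1–M4 at 19.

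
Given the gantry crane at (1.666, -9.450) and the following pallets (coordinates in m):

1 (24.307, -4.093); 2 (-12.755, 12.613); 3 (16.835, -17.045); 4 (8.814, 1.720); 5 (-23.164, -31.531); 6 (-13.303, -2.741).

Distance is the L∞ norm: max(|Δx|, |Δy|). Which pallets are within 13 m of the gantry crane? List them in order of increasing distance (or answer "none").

4

Distances from (1.666, -9.450):
1: 22.641 m
2: 22.063 m
3: 15.169 m
4: 11.170 m
5: 24.830 m
6: 14.969 m
Threshold 13 m: 4 (11.170 m) is within range.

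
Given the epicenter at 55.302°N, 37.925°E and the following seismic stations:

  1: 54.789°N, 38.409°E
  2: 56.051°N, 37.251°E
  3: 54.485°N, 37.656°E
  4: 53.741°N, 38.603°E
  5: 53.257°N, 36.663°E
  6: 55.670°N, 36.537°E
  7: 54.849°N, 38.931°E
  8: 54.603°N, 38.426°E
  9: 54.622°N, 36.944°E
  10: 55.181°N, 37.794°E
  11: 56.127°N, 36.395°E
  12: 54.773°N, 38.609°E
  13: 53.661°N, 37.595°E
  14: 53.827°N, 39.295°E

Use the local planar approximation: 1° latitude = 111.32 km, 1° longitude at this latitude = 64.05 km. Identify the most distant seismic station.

Distances from 55.302°N, 37.925°E:
1: 64.979 km
2: 93.892 km
3: 92.566 km
4: 179.114 km
5: 241.574 km
6: 97.886 km
7: 81.822 km
8: 84.170 km
9: 98.377 km
10: 15.869 km
11: 134.305 km
12: 73.397 km
13: 183.895 km
14: 186.173 km
Maximum: 5 at 241.574 km.

5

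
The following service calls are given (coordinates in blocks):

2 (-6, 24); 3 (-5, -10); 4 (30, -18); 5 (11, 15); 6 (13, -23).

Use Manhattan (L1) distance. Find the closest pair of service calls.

4 and 6

Pairwise distances:
2–3: 35 blocks
2–4: 78 blocks
2–5: 26 blocks
2–6: 66 blocks
3–4: 43 blocks
3–5: 41 blocks
3–6: 31 blocks
4–5: 52 blocks
4–6: 22 blocks
5–6: 40 blocks
Closest pair: 4–6 at 22 blocks.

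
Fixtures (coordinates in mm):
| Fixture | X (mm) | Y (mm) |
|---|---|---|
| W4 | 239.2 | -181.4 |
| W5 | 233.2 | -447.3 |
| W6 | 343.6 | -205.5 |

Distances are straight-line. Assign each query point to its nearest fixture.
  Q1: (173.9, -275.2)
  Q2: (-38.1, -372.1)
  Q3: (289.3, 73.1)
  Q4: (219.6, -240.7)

Q1 at (173.9, -275.2):
  W4: √((65.3)² + (93.8)²) = √(4264.090 + 8798.440) = 114.3 mm
  W5: √((59.3)² + (-172.1)²) = √(3516.490 + 29618.410) = 182.0 mm
  W6: √((169.7)² + (69.7)²) = √(28798.090 + 4858.090) = 183.5 mm
  → nearest: W4 (114.3 mm)
Q2 at (-38.1, -372.1):
  W4: √((277.3)² + (190.7)²) = √(76895.290 + 36366.490) = 336.5 mm
  W5: √((271.3)² + (-75.2)²) = √(73603.690 + 5655.040) = 281.5 mm
  W6: √((381.7)² + (166.6)²) = √(145694.890 + 27755.560) = 416.5 mm
  → nearest: W5 (281.5 mm)
Q3 at (289.3, 73.1):
  W4: √((-50.1)² + (-254.5)²) = √(2510.010 + 64770.250) = 259.4 mm
  W5: √((-56.1)² + (-520.4)²) = √(3147.210 + 270816.160) = 523.4 mm
  W6: √((54.3)² + (-278.6)²) = √(2948.490 + 77617.960) = 283.8 mm
  → nearest: W4 (259.4 mm)
Q4 at (219.6, -240.7):
  W4: √((19.6)² + (59.3)²) = √(384.160 + 3516.490) = 62.5 mm
  W5: √((13.6)² + (-206.6)²) = √(184.960 + 42683.560) = 207.0 mm
  W6: √((124.0)² + (35.2)²) = √(15376.000 + 1239.040) = 128.9 mm
  → nearest: W4 (62.5 mm)

Q1→W4; Q2→W5; Q3→W4; Q4→W4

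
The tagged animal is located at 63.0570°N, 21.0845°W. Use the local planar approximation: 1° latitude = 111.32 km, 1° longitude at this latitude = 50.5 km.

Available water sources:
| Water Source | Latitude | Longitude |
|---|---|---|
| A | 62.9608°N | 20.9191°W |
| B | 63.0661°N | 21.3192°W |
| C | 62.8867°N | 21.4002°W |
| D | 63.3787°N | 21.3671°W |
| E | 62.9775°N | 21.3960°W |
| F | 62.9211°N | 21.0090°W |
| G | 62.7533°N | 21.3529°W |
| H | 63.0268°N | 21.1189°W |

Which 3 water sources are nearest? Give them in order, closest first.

H, B, A

Distances from 63.0570°N, 21.0845°W:
A: √((-0.0962·111.32)² + (0.1654·50.5)²) = √(114.682338 + 69.767597) = 13.5812 km
B: √((0.0091·111.32)² + (-0.2347·50.5)²) = √(1.026193 + 140.478201) = 11.8956 km
C: √((-0.1703·111.32)² + (-0.3157·50.5)²) = √(359.398029 + 254.174466) = 24.7704 km
D: √((0.3217·111.32)² + (-0.2826·50.5)²) = √(1282.473846 + 203.670004) = 38.5505 km
E: √((-0.0795·111.32)² + (-0.3115·50.5)²) = √(78.321438 + 247.456496) = 18.0493 km
F: √((-0.1359·111.32)² + (0.0755·50.5)²) = √(228.868123 + 14.537063) = 15.6014 km
G: √((-0.3037·111.32)² + (-0.2684·50.5)²) = √(1142.973021 + 183.716338) = 36.4237 km
H: √((-0.0302·111.32)² + (-0.0344·50.5)²) = √(11.302130 + 3.017864) = 3.7842 km
Sorted: H (3.7842 km) < B (11.8956 km) < A (13.5812 km) < F (15.6014 km) < E (18.0493 km) < …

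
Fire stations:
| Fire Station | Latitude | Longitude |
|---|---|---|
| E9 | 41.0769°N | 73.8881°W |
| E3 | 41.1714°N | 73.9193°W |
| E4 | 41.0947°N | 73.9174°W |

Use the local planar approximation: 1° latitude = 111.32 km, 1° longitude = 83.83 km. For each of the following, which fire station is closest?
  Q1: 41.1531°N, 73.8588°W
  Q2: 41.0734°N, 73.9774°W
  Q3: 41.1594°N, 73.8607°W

Q1→E3; Q2→E4; Q3→E3

Q1 at 41.1531°N, 73.8588°W:
  E9: 8.8310 km
  E3: 5.4656 km
  E4: 8.1484 km
  → nearest: E3 (5.4656 km)
Q2 at 41.0734°N, 73.9774°W:
  E9: 7.4962 km
  E3: 11.9472 km
  E4: 5.5607 km
  → nearest: E4 (5.5607 km)
Q3 at 41.1594°N, 73.8607°W:
  E9: 9.4668 km
  E3: 5.0908 km
  E4: 8.6294 km
  → nearest: E3 (5.0908 km)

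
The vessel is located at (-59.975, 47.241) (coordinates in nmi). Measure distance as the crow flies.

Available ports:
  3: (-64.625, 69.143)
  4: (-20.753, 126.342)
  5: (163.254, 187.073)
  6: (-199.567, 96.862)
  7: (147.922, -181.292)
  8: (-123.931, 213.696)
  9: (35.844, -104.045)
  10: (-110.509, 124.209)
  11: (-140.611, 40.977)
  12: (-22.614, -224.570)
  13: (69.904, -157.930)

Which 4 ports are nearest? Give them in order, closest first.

Distances from (-59.975, 47.241):
3: √((-4.650)² + (21.902)²) = √(21.62250 + 479.69760) = 22.390 nmi
4: √((39.222)² + (79.101)²) = √(1538.36528 + 6256.96820) = 88.291 nmi
5: √((223.229)² + (139.832)²) = √(49831.18644 + 19552.98822) = 263.409 nmi
6: √((-139.592)² + (49.621)²) = √(19485.92646 + 2462.24364) = 148.149 nmi
7: √((207.897)² + (-228.533)²) = √(43221.16261 + 52227.33209) = 308.947 nmi
8: √((-63.956)² + (166.455)²) = √(4090.36994 + 27707.26702) = 178.319 nmi
9: √((95.819)² + (-151.286)²) = √(9181.28076 + 22887.45380) = 179.077 nmi
10: √((-50.534)² + (76.968)²) = √(2553.68516 + 5924.07302) = 92.075 nmi
11: √((-80.636)² + (-6.264)²) = √(6502.16450 + 39.23770) = 80.879 nmi
12: √((37.361)² + (-271.811)²) = √(1395.84432 + 73881.21972) = 274.367 nmi
13: √((129.879)² + (-205.171)²) = √(16868.55464 + 42095.13924) = 242.824 nmi
Sorted: 3 (22.390 nmi) < 11 (80.879 nmi) < 4 (88.291 nmi) < 10 (92.075 nmi) < 6 (148.149 nmi) < 8 (178.319 nmi) < …

3, 11, 4, 10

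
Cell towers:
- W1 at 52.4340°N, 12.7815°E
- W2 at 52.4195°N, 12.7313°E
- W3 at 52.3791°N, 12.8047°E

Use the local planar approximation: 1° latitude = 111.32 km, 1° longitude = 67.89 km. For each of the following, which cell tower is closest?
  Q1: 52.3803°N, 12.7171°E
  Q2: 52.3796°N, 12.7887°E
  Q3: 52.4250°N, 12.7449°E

Q1 at 52.3803°N, 12.7171°E:
  W1: √((0.0537·111.32)² + (0.0644·67.89)²) = √(35.735097 + 19.115398) = 7.4061 km
  W2: √((0.0392·111.32)² + (0.0142·67.89)²) = √(19.042262 + 0.929369) = 4.4690 km
  W3: √((-0.0012·111.32)² + (0.0876·67.89)²) = √(0.017845 + 35.368760) = 5.9487 km
  → nearest: W2 (4.4690 km)
Q2 at 52.3796°N, 12.7887°E:
  W1: √((0.0544·111.32)² + (-0.0072·67.89)²) = √(36.672811 + 0.238933) = 6.0755 km
  W2: √((0.0399·111.32)² + (-0.0574·67.89)²) = √(19.728415 + 15.185720) = 5.9088 km
  W3: √((-0.0005·111.32)² + (0.0160·67.89)²) = √(0.003098 + 1.179917) = 1.0877 km
  → nearest: W3 (1.0877 km)
Q3 at 52.4250°N, 12.7449°E:
  W1: √((0.0090·111.32)² + (0.0366·67.89)²) = √(1.003764 + 6.174102) = 2.6792 km
  W2: √((-0.0055·111.32)² + (-0.0136·67.89)²) = √(0.374862 + 0.852490) = 1.1079 km
  W3: √((-0.0459·111.32)² + (0.0598·67.89)²) = √(26.107890 + 16.482155) = 6.5261 km
  → nearest: W2 (1.1079 km)

Q1→W2; Q2→W3; Q3→W2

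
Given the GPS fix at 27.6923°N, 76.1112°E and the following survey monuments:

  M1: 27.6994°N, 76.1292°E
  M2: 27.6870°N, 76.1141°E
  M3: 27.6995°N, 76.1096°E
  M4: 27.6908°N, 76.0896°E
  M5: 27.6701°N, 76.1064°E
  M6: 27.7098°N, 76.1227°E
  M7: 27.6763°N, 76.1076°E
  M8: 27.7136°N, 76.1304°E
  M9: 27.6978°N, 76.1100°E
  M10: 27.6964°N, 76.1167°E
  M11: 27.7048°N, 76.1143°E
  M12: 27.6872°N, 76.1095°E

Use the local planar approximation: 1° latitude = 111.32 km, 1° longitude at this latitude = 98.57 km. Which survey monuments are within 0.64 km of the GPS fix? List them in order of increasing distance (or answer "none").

Distances from 27.6923°N, 76.1112°E:
M1: √((0.0071·111.32)² + (0.0180·98.57)²) = √(0.624688 + 3.147999) = 1.9423 km
M2: √((-0.0053·111.32)² + (0.0029·98.57)²) = √(0.348095 + 0.081712) = 0.6556 km
M3: √((0.0072·111.32)² + (-0.0016·98.57)²) = √(0.642409 + 0.024873) = 0.8169 km
M4: √((-0.0015·111.32)² + (-0.0216·98.57)²) = √(0.027882 + 4.533118) = 2.1356 km
M5: √((-0.0222·111.32)² + (-0.0048·98.57)²) = √(6.107343 + 0.223858) = 2.5162 km
M6: √((0.0175·111.32)² + (0.0115·98.57)²) = √(3.795094 + 1.284947) = 2.2539 km
M7: √((-0.0160·111.32)² + (-0.0036·98.57)²) = √(3.172388 + 0.125920) = 1.8161 km
M8: √((0.0213·111.32)² + (0.0192·98.57)²) = √(5.622191 + 3.581723) = 3.0338 km
M9: √((0.0055·111.32)² + (-0.0012·98.57)²) = √(0.374862 + 0.013991) = 0.6236 km
M10: √((0.0041·111.32)² + (0.0055·98.57)²) = √(0.208312 + 0.293910) = 0.7087 km
M11: √((0.0125·111.32)² + (0.0031·98.57)²) = √(1.936272 + 0.093371) = 1.4247 km
M12: √((-0.0051·111.32)² + (-0.0017·98.57)²) = √(0.322320 + 0.028079) = 0.5919 km
Threshold 0.64 km: M12 (0.5919 km), M9 (0.6236 km) are within range.

M12, M9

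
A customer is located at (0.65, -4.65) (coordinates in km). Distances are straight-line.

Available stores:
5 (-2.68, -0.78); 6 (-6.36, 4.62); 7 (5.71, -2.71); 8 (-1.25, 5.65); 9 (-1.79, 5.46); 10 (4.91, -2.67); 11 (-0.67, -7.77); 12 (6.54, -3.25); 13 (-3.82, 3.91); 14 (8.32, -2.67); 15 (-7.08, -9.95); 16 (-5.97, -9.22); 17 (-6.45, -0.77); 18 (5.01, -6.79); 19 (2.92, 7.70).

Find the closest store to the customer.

11

Distances from (0.65, -4.65):
5: √((-3.33)² + (3.87)²) = √(11.0889 + 14.9769) = 5.11 km
6: √((-7.01)² + (9.27)²) = √(49.1401 + 85.9329) = 11.62 km
7: √((5.06)² + (1.94)²) = √(25.6036 + 3.7636) = 5.42 km
8: √((-1.90)² + (10.30)²) = √(3.6100 + 106.0900) = 10.47 km
9: √((-2.44)² + (10.11)²) = √(5.9536 + 102.2121) = 10.40 km
10: √((4.26)² + (1.98)²) = √(18.1476 + 3.9204) = 4.70 km
11: √((-1.32)² + (-3.12)²) = √(1.7424 + 9.7344) = 3.39 km
12: √((5.89)² + (1.40)²) = √(34.6921 + 1.9600) = 6.05 km
13: √((-4.47)² + (8.56)²) = √(19.9809 + 73.2736) = 9.66 km
14: √((7.67)² + (1.98)²) = √(58.8289 + 3.9204) = 7.92 km
15: √((-7.73)² + (-5.30)²) = √(59.7529 + 28.0900) = 9.37 km
16: √((-6.62)² + (-4.57)²) = √(43.8244 + 20.8849) = 8.04 km
17: √((-7.10)² + (3.88)²) = √(50.4100 + 15.0544) = 8.09 km
18: √((4.36)² + (-2.14)²) = √(19.0096 + 4.5796) = 4.86 km
19: √((2.27)² + (12.35)²) = √(5.1529 + 152.5225) = 12.56 km
Minimum: 11 at 3.39 km.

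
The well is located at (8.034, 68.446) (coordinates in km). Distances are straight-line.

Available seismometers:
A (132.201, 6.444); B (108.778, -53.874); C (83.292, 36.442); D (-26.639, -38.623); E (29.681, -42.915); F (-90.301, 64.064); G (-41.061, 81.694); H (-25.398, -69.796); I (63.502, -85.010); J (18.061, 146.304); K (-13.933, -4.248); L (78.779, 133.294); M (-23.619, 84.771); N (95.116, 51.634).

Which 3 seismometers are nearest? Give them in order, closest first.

Distances from (8.034, 68.446):
A: 138.786 km
B: 158.466 km
C: 81.780 km
D: 112.543 km
E: 113.445 km
F: 98.433 km
G: 50.851 km
H: 142.227 km
I: 163.173 km
J: 78.501 km
K: 75.941 km
L: 95.969 km
M: 35.615 km
N: 88.690 km
Sorted: M (35.615 km) < G (50.851 km) < K (75.941 km) < J (78.501 km) < C (81.780 km) < …

M, G, K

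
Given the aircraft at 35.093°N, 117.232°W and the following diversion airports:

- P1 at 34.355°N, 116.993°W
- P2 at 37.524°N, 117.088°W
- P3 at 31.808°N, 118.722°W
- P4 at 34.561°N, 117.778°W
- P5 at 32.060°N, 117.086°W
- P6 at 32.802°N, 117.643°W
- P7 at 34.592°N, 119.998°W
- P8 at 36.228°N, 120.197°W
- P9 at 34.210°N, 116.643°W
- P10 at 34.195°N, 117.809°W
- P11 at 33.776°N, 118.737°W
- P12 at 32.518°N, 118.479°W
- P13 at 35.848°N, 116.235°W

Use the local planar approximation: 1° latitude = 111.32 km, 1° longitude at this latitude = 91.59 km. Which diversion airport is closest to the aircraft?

P4

Distances from 35.093°N, 117.232°W:
P1: 85.020 km
P2: 270.940 km
P3: 390.321 km
P4: 77.512 km
P5: 337.898 km
P6: 257.797 km
P7: 259.404 km
P8: 299.518 km
P9: 112.126 km
P10: 113.075 km
P11: 201.233 km
P12: 308.565 km
P13: 124.106 km
Minimum: P4 at 77.512 km.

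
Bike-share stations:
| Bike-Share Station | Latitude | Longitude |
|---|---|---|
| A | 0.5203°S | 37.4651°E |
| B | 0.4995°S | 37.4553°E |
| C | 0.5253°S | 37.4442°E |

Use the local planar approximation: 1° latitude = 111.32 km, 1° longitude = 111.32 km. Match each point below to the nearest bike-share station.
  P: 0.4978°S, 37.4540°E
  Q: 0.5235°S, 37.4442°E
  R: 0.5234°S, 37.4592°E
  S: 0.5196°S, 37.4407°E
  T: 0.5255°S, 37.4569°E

P→B; Q→C; R→A; S→C; T→A

P at 0.4978°S, 37.4540°E:
  A: 2.7929 km
  B: 0.2382 km
  C: 3.2499 km
  → nearest: B (0.2382 km)
Q at 0.5235°S, 37.4442°E:
  A: 2.3537 km
  B: 2.9436 km
  C: 0.2004 km
  → nearest: C (0.2004 km)
R at 0.5234°S, 37.4592°E:
  A: 0.7419 km
  B: 2.6957 km
  C: 1.6831 km
  → nearest: A (0.7419 km)
S at 0.5196°S, 37.4407°E:
  A: 2.7173 km
  B: 2.7655 km
  C: 0.7446 km
  → nearest: C (0.7446 km)
T at 0.5255°S, 37.4569°E:
  A: 1.0809 km
  B: 2.8998 km
  C: 1.4139 km
  → nearest: A (1.0809 km)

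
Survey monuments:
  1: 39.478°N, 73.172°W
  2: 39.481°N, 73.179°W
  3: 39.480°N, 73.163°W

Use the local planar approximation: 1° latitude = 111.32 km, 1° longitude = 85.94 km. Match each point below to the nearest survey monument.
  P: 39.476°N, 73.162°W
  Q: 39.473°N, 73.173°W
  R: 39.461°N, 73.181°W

P→3; Q→1; R→1

P at 39.476°N, 73.162°W:
  1: √((0.002·111.32)² + (-0.010·85.94)²) = √(0.04957 + 0.73857) = 0.888 km
  2: √((0.005·111.32)² + (-0.017·85.94)²) = √(0.30980 + 2.13446) = 1.563 km
  3: √((0.004·111.32)² + (-0.001·85.94)²) = √(0.19827 + 0.00739) = 0.453 km
  → nearest: 3 (0.453 km)
Q at 39.473°N, 73.173°W:
  1: √((0.005·111.32)² + (0.001·85.94)²) = √(0.30980 + 0.00739) = 0.563 km
  2: √((0.008·111.32)² + (-0.006·85.94)²) = √(0.79310 + 0.26588) = 1.029 km
  3: √((0.007·111.32)² + (0.010·85.94)²) = √(0.60721 + 0.73857) = 1.160 km
  → nearest: 1 (0.563 km)
R at 39.461°N, 73.181°W:
  1: √((0.017·111.32)² + (0.009·85.94)²) = √(3.58133 + 0.59824) = 2.044 km
  2: √((0.020·111.32)² + (0.002·85.94)²) = √(4.95686 + 0.02954) = 2.233 km
  3: √((0.019·111.32)² + (0.018·85.94)²) = √(4.47356 + 2.39296) = 2.620 km
  → nearest: 1 (2.044 km)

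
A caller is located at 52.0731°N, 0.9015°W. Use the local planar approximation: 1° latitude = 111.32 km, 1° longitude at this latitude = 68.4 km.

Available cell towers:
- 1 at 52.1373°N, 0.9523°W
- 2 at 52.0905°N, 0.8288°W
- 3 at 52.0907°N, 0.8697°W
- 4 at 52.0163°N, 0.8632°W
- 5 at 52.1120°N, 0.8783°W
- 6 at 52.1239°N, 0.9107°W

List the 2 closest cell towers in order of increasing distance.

3, 5

Distances from 52.0731°N, 0.9015°W:
1: 7.9467 km
2: 5.3366 km
3: 2.9274 km
4: 6.8442 km
5: 4.6120 km
6: 5.6900 km
Sorted: 3 (2.9274 km) < 5 (4.6120 km) < 2 (5.3366 km) < 6 (5.6900 km) < …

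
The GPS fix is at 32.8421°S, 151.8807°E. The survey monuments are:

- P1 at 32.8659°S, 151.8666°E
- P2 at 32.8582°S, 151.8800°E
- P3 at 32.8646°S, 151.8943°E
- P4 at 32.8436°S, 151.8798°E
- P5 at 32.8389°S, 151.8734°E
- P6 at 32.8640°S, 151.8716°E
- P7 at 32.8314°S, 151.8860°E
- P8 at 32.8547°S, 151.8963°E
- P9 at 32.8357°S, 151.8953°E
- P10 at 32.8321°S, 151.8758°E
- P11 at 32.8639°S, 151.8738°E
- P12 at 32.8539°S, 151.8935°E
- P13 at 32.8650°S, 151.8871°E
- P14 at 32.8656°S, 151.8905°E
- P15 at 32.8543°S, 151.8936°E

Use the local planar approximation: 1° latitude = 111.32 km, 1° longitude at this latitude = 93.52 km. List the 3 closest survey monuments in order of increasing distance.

P4, P5, P10

Distances from 32.8421°S, 151.8807°E:
P1: 2.9594 km
P2: 1.7934 km
P3: 2.8091 km
P4: 0.1870 km
P5: 0.7700 km
P6: 2.5822 km
P7: 1.2901 km
P8: 2.0238 km
P9: 1.5401 km
P10: 1.2038 km
P11: 2.5111 km
P12: 1.7772 km
P13: 2.6185 km
P14: 2.7719 km
P15: 1.8166 km
Sorted: P4 (0.1870 km) < P5 (0.7700 km) < P10 (1.2038 km) < P7 (1.2901 km) < P9 (1.5401 km) < …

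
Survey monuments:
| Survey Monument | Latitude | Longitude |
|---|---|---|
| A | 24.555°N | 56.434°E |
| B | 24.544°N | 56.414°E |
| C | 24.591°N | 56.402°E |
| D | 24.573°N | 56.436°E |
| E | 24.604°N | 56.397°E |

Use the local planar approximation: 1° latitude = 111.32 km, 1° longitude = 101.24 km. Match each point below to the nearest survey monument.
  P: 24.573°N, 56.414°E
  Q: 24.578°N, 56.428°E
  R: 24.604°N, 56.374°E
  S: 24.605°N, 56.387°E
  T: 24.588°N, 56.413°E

P→D; Q→D; R→E; S→E; T→C

P at 24.573°N, 56.414°E:
  A: √((-0.018·111.32)² + (0.020·101.24)²) = √(4.01505 + 4.09982) = 2.849 km
  B: √((-0.029·111.32)² + (0.000·101.24)²) = √(10.42179 + 0.00000) = 3.228 km
  C: √((0.018·111.32)² + (-0.012·101.24)²) = √(4.01505 + 1.47593) = 2.343 km
  D: √((0.000·111.32)² + (0.022·101.24)²) = √(0.00000 + 4.96078) = 2.227 km
  E: √((0.031·111.32)² + (-0.017·101.24)²) = √(11.90885 + 2.96212) = 3.856 km
  → nearest: D (2.227 km)
Q at 24.578°N, 56.428°E:
  A: √((-0.023·111.32)² + (0.006·101.24)²) = √(6.55544 + 0.36898) = 2.631 km
  B: √((-0.034·111.32)² + (-0.014·101.24)²) = √(14.32532 + 2.00891) = 4.042 km
  C: √((0.013·111.32)² + (-0.026·101.24)²) = √(2.09427 + 6.92869) = 3.004 km
  D: √((-0.005·111.32)² + (0.008·101.24)²) = √(0.30980 + 0.65597) = 0.983 km
  E: √((0.026·111.32)² + (-0.031·101.24)²) = √(8.37709 + 9.84981) = 4.269 km
  → nearest: D (0.983 km)
R at 24.604°N, 56.374°E:
  A: √((-0.049·111.32)² + (0.060·101.24)²) = √(29.75353 + 36.89834) = 8.164 km
  B: √((-0.060·111.32)² + (0.040·101.24)²) = √(44.61171 + 16.39926) = 7.811 km
  C: √((-0.013·111.32)² + (0.028·101.24)²) = √(2.09427 + 8.03564) = 3.183 km
  D: √((-0.031·111.32)² + (0.062·101.24)²) = √(11.90885 + 39.39922) = 7.163 km
  E: √((0.000·111.32)² + (0.023·101.24)²) = √(0.00000 + 5.42201) = 2.329 km
  → nearest: E (2.329 km)
S at 24.605°N, 56.387°E:
  A: √((-0.050·111.32)² + (0.047·101.24)²) = √(30.98036 + 22.64123) = 7.323 km
  B: √((-0.061·111.32)² + (0.027·101.24)²) = √(46.11116 + 7.47191) = 7.320 km
  C: √((-0.014·111.32)² + (0.015·101.24)²) = √(2.42886 + 2.30615) = 2.176 km
  D: √((-0.032·111.32)² + (0.049·101.24)²) = √(12.68955 + 24.60914) = 6.107 km
  E: √((-0.001·111.32)² + (0.010·101.24)²) = √(0.01239 + 1.02495) = 1.019 km
  → nearest: E (1.019 km)
T at 24.588°N, 56.413°E:
  A: √((-0.033·111.32)² + (0.021·101.24)²) = √(13.49504 + 4.52005) = 4.244 km
  B: √((-0.044·111.32)² + (0.001·101.24)²) = √(23.99119 + 0.01025) = 4.899 km
  C: √((0.003·111.32)² + (-0.011·101.24)²) = √(0.11153 + 1.24019) = 1.163 km
  D: √((-0.015·111.32)² + (0.023·101.24)²) = √(2.78823 + 5.42201) = 2.865 km
  E: √((0.016·111.32)² + (-0.016·101.24)²) = √(3.17239 + 2.62388) = 2.408 km
  → nearest: C (1.163 km)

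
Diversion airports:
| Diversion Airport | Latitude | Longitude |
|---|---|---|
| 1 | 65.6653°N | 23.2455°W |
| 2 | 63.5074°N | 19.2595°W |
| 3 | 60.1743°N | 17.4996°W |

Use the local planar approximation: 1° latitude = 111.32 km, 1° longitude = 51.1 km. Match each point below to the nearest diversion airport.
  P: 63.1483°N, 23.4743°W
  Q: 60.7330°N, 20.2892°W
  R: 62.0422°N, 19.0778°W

P→2; Q→3; R→2

P at 63.1483°N, 23.4743°W:
  1: √((2.5170·111.32)² + (0.2288·51.1)²) = √(78507.803433 + 136.695381) = 280.4363 km
  2: √((0.3591·111.32)² + (4.2148·51.1)²) = √(1598.001584 + 46386.941987) = 219.0547 km
  3: √((-2.9740·111.32)² + (5.9747·51.1)²) = √(109604.484474 + 93212.468053) = 450.3520 km
  → nearest: 2 (219.0547 km)
Q at 60.7330°N, 20.2892°W:
  1: √((4.9323·111.32)² + (-2.9563·51.1)²) = √(301470.876378 + 22821.217340) = 569.4665 km
  2: √((2.7744·111.32)² + (1.0297·51.1)²) = √(95385.980196 + 2768.619196) = 313.2963 km
  3: √((-0.5587·111.32)² + (2.7896·51.1)²) = √(3868.153840 + 20320.091958) = 155.5257 km
  → nearest: 3 (155.5257 km)
R at 62.0422°N, 19.0778°W:
  1: √((3.6231·111.32)² + (-4.1677·51.1)²) = √(162669.839199 + 45355.995152) = 456.0985 km
  2: √((1.4652·111.32)² + (-0.1817·51.1)²) = √(26603.588114 + 86.208811) = 163.3701 km
  3: √((-1.8679·111.32)² + (1.5782·51.1)²) = √(43236.809521 + 6503.780542) = 223.0260 km
  → nearest: 2 (163.3701 km)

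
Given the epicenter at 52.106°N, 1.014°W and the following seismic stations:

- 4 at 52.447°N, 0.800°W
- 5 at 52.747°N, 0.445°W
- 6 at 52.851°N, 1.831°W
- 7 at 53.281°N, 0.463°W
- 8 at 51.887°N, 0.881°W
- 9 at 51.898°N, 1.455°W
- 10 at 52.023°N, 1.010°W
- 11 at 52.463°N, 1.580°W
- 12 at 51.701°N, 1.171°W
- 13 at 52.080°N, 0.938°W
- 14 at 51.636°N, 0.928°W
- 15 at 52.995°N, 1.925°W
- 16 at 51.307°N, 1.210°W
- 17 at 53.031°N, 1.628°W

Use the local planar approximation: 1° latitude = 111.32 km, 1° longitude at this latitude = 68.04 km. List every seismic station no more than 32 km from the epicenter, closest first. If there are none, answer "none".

13, 10, 8

Distances from 52.106°N, 1.014°W:
4: √((0.341·111.32)² + (0.214·68.04)²) = √(1440.97071 + 212.00991) = 40.657 km
5: √((0.641·111.32)² + (0.569·68.04)²) = √(5091.69586 + 1498.83264) = 81.182 km
6: √((0.745·111.32)² + (-0.817·68.04)²) = √(6877.94884 + 3090.10134) = 99.840 km
7: √((1.175·111.32)² + (0.551·68.04)²) = √(17108.90160 + 1405.50310) = 136.068 km
8: √((-0.219·111.32)² + (0.133·68.04)²) = √(594.33954 + 81.89019) = 26.004 km
9: √((-0.208·111.32)² + (-0.441·68.04)²) = √(536.13365 + 900.33843) = 37.901 km
10: √((-0.083·111.32)² + (0.004·68.04)²) = √(85.36947 + 0.07407) = 9.244 km
11: √((0.357·111.32)² + (-0.566·68.04)²) = √(1579.36616 + 1483.06939) = 55.339 km
12: √((-0.405·111.32)² + (-0.157·68.04)²) = √(2032.62116 + 114.11111) = 46.333 km
13: √((-0.026·111.32)² + (0.076·68.04)²) = √(8.37709 + 26.73965) = 5.926 km
14: √((-0.470·111.32)² + (0.086·68.04)²) = √(2737.42426 + 34.23935) = 52.647 km
15: √((0.889·111.32)² + (-0.911·68.04)²) = √(9793.77037 + 3842.07080) = 116.773 km
16: √((-0.799·111.32)² + (-0.196·68.04)²) = √(7911.15610 + 177.84463) = 89.939 km
17: √((0.925·111.32)² + (-0.614·68.04)²) = √(10603.02684 + 1745.28097) = 111.123 km
Threshold 32 km: 13 (5.926 km), 10 (9.244 km), 8 (26.004 km) are within range.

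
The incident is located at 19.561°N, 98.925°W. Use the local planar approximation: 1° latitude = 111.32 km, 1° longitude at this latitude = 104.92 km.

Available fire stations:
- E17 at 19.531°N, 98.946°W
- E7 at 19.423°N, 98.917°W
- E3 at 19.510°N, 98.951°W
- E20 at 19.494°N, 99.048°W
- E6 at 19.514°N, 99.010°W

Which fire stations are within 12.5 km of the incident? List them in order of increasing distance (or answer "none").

Distances from 19.561°N, 98.925°W:
E17: √((-0.030·111.32)² + (-0.021·104.92)²) = √(11.15293 + 4.85462) = 4.001 km
E7: √((-0.138·111.32)² + (0.008·104.92)²) = √(235.99596 + 0.70453) = 15.385 km
E3: √((-0.051·111.32)² + (-0.026·104.92)²) = √(32.23196 + 7.44155) = 6.299 km
E20: √((-0.067·111.32)² + (-0.123·104.92)²) = √(55.62833 + 166.54315) = 14.905 km
E6: √((-0.047·111.32)² + (-0.085·104.92)²) = √(27.37424 + 79.53429) = 10.340 km
Threshold 12.5 km: E17 (4.001 km), E3 (6.299 km), E6 (10.340 km) are within range.

E17, E3, E6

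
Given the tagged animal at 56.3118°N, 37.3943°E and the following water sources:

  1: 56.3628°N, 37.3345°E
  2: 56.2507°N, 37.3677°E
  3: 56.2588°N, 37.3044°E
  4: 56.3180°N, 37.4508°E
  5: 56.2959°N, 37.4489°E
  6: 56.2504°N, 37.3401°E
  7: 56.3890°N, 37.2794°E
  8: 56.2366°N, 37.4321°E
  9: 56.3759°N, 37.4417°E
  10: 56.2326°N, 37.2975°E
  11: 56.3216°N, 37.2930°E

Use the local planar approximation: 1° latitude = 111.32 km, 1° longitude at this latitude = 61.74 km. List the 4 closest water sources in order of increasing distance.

4, 5, 11, 1

Distances from 56.3118°N, 37.3943°E:
1: √((0.0510·111.32)² + (-0.0598·61.74)²) = √(32.231962 + 13.631248) = 6.7722 km
2: √((-0.0611·111.32)² + (-0.0266·61.74)²) = √(46.262470 + 2.697097) = 6.9971 km
3: √((-0.0530·111.32)² + (-0.0899·61.74)²) = √(34.809528 + 30.807229) = 8.1004 km
4: √((0.0062·111.32)² + (0.0565·61.74)²) = √(0.476354 + 12.168307) = 3.5559 km
5: √((-0.0159·111.32)² + (0.0546·61.74)²) = √(3.132858 + 11.363668) = 3.8074 km
6: √((-0.0614·111.32)² + (-0.0542·61.74)²) = √(46.717881 + 11.197777) = 7.6102 km
7: √((0.0772·111.32)² + (-0.1149·61.74)²) = √(73.855186 + 50.323786) = 11.1436 km
8: √((-0.0752·111.32)² + (0.0378·61.74)²) = √(70.078061 + 5.446492) = 8.6905 km
9: √((0.0641·111.32)² + (0.0474·61.74)²) = √(50.916959 + 8.564262) = 7.7124 km
10: √((-0.0792·111.32)² + (-0.0968·61.74)²) = √(77.731448 + 35.717739) = 10.6513 km
11: √((0.0098·111.32)² + (-0.1013·61.74)²) = √(1.190141 + 39.115793) = 6.3487 km
Sorted: 4 (3.5559 km) < 5 (3.8074 km) < 11 (6.3487 km) < 1 (6.7722 km) < 2 (6.9971 km) < 6 (7.6102 km) < …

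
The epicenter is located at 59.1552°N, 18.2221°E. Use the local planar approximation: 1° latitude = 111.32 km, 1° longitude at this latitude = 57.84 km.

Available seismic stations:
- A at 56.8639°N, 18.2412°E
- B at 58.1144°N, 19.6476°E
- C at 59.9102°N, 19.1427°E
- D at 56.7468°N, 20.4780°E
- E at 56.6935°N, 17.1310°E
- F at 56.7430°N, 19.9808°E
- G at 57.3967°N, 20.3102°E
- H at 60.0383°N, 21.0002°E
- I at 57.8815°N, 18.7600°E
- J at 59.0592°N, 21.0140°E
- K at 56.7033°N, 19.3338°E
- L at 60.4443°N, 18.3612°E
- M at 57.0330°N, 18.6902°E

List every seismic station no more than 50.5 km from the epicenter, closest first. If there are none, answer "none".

Distances from 59.1552°N, 18.2221°E:
A: √((-2.2913·111.32)² + (0.0191·57.84)²) = √(65059.437718 + 1.220459) = 255.0699 km
B: √((-1.0408·111.32)² + (1.4255·57.84)²) = √(13423.969676 + 6798.154209) = 142.2045 km
C: √((0.7550·111.32)² + (0.9206·57.84)²) = √(7063.830972 + 2835.296682) = 99.4944 km
D: √((-2.4084·111.32)² + (2.2559·57.84)²) = √(71879.265795 + 17025.358167) = 298.1688 km
E: √((-2.4617·111.32)² + (-1.0911·57.84)²) = √(75095.972640 + 3982.774154) = 281.2094 km
F: √((-2.4122·111.32)² + (1.7587·57.84)²) = √(72106.268529 + 10347.611046) = 287.1478 km
G: √((-1.7585·111.32)² + (2.0881·57.84)²) = √(38320.497669 + 14586.770677) = 230.0158 km
H: √((0.8831·111.32)² + (2.7781·57.84)²) = √(9664.205692 + 25819.766922) = 188.3719 km
I: √((-1.2737·111.32)² + (0.5379·57.84)²) = √(20103.917480 + 967.965006) = 145.1616 km
J: √((-0.0960·111.32)² + (2.7919·57.84)²) = √(114.205984 + 26076.919480) = 161.8367 km
K: √((-2.4519·111.32)² + (1.1117·57.84)²) = √(74499.250337 + 4134.583621) = 280.4172 km
L: √((1.2891·111.32)² + (0.1391·57.84)²) = √(20592.999651 + 64.730778) = 143.7280 km
M: √((-2.1222·111.32)² + (0.4681·57.84)²) = √(55810.898685 + 733.050427) = 237.7897 km
Threshold 50.5 km: none within range.

none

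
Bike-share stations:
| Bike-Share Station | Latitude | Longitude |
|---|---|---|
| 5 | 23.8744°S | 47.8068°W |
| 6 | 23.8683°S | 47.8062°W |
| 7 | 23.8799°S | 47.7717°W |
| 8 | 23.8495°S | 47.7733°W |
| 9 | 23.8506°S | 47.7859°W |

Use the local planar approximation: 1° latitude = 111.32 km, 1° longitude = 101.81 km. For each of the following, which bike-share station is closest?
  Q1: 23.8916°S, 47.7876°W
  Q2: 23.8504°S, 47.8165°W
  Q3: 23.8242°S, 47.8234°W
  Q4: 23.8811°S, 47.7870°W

Q1→7; Q2→6; Q3→9; Q4→7

Q1 at 23.8916°S, 47.7876°W:
  5: √((0.0172·111.32)² + (-0.0192·101.81)²) = √(3.666091 + 3.821055) = 2.7363 km
  6: √((0.0233·111.32)² + (-0.0186·101.81)²) = √(6.727570 + 3.585971) = 3.2115 km
  7: √((0.0117·111.32)² + (0.0159·101.81)²) = √(1.696360 + 2.620445) = 2.0777 km
  8: √((0.0421·111.32)² + (0.0143·101.81)²) = √(21.963957 + 2.119595) = 4.9075 km
  9: √((0.0410·111.32)² + (0.0017·101.81)²) = √(20.831191 + 0.029956) = 4.5674 km
  → nearest: 7 (2.0777 km)
Q2 at 23.8504°S, 47.8165°W:
  5: √((-0.0240·111.32)² + (0.0097·101.81)²) = √(7.137874 + 0.975269) = 2.8484 km
  6: √((-0.0179·111.32)² + (0.0103·101.81)²) = √(3.970566 + 1.099652) = 2.2517 km
  7: √((-0.0295·111.32)² + (0.0448·101.81)²) = √(10.784262 + 20.803524) = 5.6203 km
  8: √((0.0009·111.32)² + (0.0432·101.81)²) = √(0.010038 + 19.344093) = 4.3993 km
  9: √((-0.0002·111.32)² + (0.0306·101.81)²) = √(0.000496 + 9.705630) = 3.1155 km
  → nearest: 6 (2.2517 km)
Q3 at 23.8242°S, 47.8234°W:
  5: √((-0.0502·111.32)² + (0.0166·101.81)²) = √(31.228695 + 2.856255) = 5.8382 km
  6: √((-0.0441·111.32)² + (0.0172·101.81)²) = √(24.100362 + 3.066463) = 5.2122 km
  7: √((-0.0557·111.32)² + (0.0517·101.81)²) = √(38.446498 + 27.705243) = 8.1334 km
  8: √((-0.0253·111.32)² + (0.0501·101.81)²) = √(7.932086 + 26.016947) = 5.8266 km
  9: √((-0.0264·111.32)² + (0.0375·101.81)²) = √(8.636828 + 14.576170) = 4.8180 km
  → nearest: 9 (4.8180 km)
Q4 at 23.8811°S, 47.7870°W:
  5: √((0.0067·111.32)² + (-0.0198·101.81)²) = √(0.556283 + 4.063603) = 2.1494 km
  6: √((0.0128·111.32)² + (-0.0192·101.81)²) = √(2.030329 + 3.821055) = 2.4190 km
  7: √((0.0012·111.32)² + (0.0153·101.81)²) = √(0.017845 + 2.426407) = 1.5634 km
  8: √((0.0316·111.32)² + (0.0137·101.81)²) = √(12.374298 + 1.945459) = 3.7841 km
  9: √((0.0305·111.32)² + (0.0011·101.81)²) = √(11.527790 + 0.012542) = 3.3971 km
  → nearest: 7 (1.5634 km)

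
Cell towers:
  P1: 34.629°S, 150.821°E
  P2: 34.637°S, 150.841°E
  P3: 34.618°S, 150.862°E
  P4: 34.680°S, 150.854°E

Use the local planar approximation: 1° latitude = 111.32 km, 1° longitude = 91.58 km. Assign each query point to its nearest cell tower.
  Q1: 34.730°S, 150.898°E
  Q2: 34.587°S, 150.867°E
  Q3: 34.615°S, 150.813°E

Q1→P4; Q2→P3; Q3→P1

Q1 at 34.730°S, 150.898°E:
  P1: 13.272 km
  P2: 11.594 km
  P3: 12.896 km
  P4: 6.871 km
  → nearest: P4 (6.871 km)
Q2 at 34.587°S, 150.867°E:
  P1: 6.293 km
  P2: 6.054 km
  P3: 3.481 km
  P4: 10.421 km
  → nearest: P3 (3.481 km)
Q3 at 34.615°S, 150.813°E:
  P1: 1.722 km
  P2: 3.546 km
  P3: 4.500 km
  P4: 8.152 km
  → nearest: P1 (1.722 km)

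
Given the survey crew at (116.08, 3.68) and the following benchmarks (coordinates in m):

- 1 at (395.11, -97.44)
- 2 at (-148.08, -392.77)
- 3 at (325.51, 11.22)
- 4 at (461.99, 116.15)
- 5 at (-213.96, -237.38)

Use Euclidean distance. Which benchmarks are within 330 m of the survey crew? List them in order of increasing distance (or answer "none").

3, 1

Distances from (116.08, 3.68):
1: √((279.03)² + (-101.12)²) = √(77857.7409 + 10225.2544) = 296.79 m
2: √((-264.16)² + (-396.45)²) = √(69780.5056 + 157172.6025) = 476.40 m
3: √((209.43)² + (7.54)²) = √(43860.9249 + 56.8516) = 209.57 m
4: √((345.91)² + (112.47)²) = √(119653.7281 + 12649.5009) = 363.74 m
5: √((-330.04)² + (-241.06)²) = √(108926.4016 + 58109.9236) = 408.70 m
Threshold 330 m: 3 (209.57 m), 1 (296.79 m) are within range.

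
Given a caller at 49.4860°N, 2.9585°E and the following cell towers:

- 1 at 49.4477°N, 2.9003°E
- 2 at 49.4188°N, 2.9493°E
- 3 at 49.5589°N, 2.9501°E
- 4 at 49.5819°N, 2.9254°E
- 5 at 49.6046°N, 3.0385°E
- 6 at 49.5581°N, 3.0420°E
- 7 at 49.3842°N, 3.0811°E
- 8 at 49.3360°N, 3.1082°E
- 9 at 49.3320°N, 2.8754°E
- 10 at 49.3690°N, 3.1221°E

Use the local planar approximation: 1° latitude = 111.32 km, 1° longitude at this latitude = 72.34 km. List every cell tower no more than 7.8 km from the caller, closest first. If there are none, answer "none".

1, 2

Distances from 49.4860°N, 2.9585°E:
1: 5.9920 km
2: 7.5103 km
3: 8.1379 km
4: 10.9408 km
5: 14.4152 km
6: 10.0452 km
7: 14.3903 km
8: 19.9022 km
9: 18.1667 km
10: 17.5983 km
Threshold 7.8 km: 1 (5.9920 km), 2 (7.5103 km) are within range.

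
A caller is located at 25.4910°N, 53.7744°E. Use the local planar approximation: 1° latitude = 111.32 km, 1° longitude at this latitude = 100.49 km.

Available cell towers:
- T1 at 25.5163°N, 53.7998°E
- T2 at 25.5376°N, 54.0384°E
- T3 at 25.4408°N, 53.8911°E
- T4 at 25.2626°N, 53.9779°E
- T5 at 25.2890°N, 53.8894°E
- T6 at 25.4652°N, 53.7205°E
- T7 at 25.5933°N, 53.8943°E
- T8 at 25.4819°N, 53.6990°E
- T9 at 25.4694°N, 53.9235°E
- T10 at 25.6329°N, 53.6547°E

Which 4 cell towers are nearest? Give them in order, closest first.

T1, T6, T8, T3

Distances from 25.4910°N, 53.7744°E:
T1: √((0.0253·111.32)² + (0.0254·100.49)²) = √(7.932086 + 6.514981) = 3.8009 km
T2: √((0.0466·111.32)² + (0.2640·100.49)²) = √(26.910281 + 703.806942) = 27.0318 km
T3: √((-0.0502·111.32)² + (0.1167·100.49)²) = √(31.228695 + 137.526821) = 12.9906 km
T4: √((-0.2284·111.32)² + (0.2035·100.49)²) = √(646.455440 + 418.190844) = 32.6289 km
T5: √((-0.2020·111.32)² + (0.1150·100.49)²) = √(505.648978 + 133.549225) = 25.2824 km
T6: √((-0.0258·111.32)² + (-0.0539·100.49)²) = √(8.248706 + 29.337508) = 6.1308 km
T7: √((0.1023·111.32)² + (0.1199·100.49)²) = √(129.687364 + 145.172401) = 16.5789 km
T8: √((-0.0091·111.32)² + (-0.0754·100.49)²) = √(1.026193 + 57.410111) = 7.6444 km
T9: √((-0.0216·111.32)² + (0.1491·100.49)²) = √(5.781678 + 224.492057) = 15.1748 km
T10: √((0.1419·111.32)² + (-0.1197·100.49)²) = √(249.523346 + 144.688493) = 19.8548 km
Sorted: T1 (3.8009 km) < T6 (6.1308 km) < T8 (7.6444 km) < T3 (12.9906 km) < T9 (15.1748 km) < T7 (16.5789 km) < …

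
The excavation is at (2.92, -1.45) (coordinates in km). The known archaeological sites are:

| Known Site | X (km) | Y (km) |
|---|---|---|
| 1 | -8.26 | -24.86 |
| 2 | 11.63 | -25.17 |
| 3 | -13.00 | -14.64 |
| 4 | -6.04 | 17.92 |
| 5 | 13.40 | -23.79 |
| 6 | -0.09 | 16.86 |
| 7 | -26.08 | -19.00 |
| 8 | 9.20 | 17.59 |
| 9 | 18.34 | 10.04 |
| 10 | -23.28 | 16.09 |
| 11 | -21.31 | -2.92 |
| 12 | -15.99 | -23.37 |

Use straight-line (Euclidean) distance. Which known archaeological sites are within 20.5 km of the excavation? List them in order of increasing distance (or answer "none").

6, 9, 8

Distances from (2.92, -1.45):
1: √((-11.18)² + (-23.41)²) = √(124.9924 + 548.0281) = 25.94 km
2: √((8.71)² + (-23.72)²) = √(75.8641 + 562.6384) = 25.27 km
3: √((-15.92)² + (-13.19)²) = √(253.4464 + 173.9761) = 20.67 km
4: √((-8.96)² + (19.37)²) = √(80.2816 + 375.1969) = 21.34 km
5: √((10.48)² + (-22.34)²) = √(109.8304 + 499.0756) = 24.68 km
6: √((-3.01)² + (18.31)²) = √(9.0601 + 335.2561) = 18.56 km
7: √((-29.00)² + (-17.55)²) = √(841.0000 + 308.0025) = 33.90 km
8: √((6.28)² + (19.04)²) = √(39.4384 + 362.5216) = 20.05 km
9: √((15.42)² + (11.49)²) = √(237.7764 + 132.0201) = 19.23 km
10: √((-26.20)² + (17.54)²) = √(686.4400 + 307.6516) = 31.53 km
11: √((-24.23)² + (-1.47)²) = √(587.0929 + 2.1609) = 24.27 km
12: √((-18.91)² + (-21.92)²) = √(357.5881 + 480.4864) = 28.95 km
Threshold 20.5 km: 6 (18.56 km), 9 (19.23 km), 8 (20.05 km) are within range.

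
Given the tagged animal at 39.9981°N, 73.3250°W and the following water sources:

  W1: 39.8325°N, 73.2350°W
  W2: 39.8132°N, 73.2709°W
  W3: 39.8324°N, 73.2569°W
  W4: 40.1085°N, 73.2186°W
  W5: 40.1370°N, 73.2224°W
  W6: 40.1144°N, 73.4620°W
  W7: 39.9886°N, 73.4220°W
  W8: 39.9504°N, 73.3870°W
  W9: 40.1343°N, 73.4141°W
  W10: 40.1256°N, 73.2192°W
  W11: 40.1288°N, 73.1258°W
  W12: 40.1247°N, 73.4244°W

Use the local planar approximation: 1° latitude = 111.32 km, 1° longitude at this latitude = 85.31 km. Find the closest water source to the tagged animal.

W8

Distances from 39.9981°N, 73.3250°W:
W1: √((-0.1656·111.32)² + (0.0900·85.31)²) = √(339.834182 + 58.950148) = 19.9696 km
W2: √((-0.1849·111.32)² + (0.0541·85.31)²) = √(423.662688 + 21.300726) = 21.0942 km
W3: √((-0.1657·111.32)² + (0.0681·85.31)²) = √(340.244734 + 33.751580) = 19.3390 km
W4: √((0.1104·111.32)² + (0.1064·85.31)²) = √(151.037414 + 82.391639) = 15.2784 km
W5: √((0.1389·111.32)² + (0.1026·85.31)²) = √(239.084206 + 76.611613) = 17.7678 km
W6: √((0.1163·111.32)² + (-0.1370·85.31)²) = √(167.612277 + 136.596955) = 17.4416 km
W7: √((-0.0095·111.32)² + (-0.0970·85.31)²) = √(1.118391 + 68.476784) = 8.3424 km
W8: √((-0.0477·111.32)² + (-0.0620·85.31)²) = √(28.195718 + 27.975848) = 7.4948 km
W9: √((0.1362·111.32)² + (-0.0891·85.31)²) = √(229.879694 + 57.777040) = 16.9604 km
W10: √((0.1275·111.32)² + (0.1058·85.31)²) = √(201.449765 + 81.465030) = 16.8201 km
W11: √((0.1307·111.32)² + (0.1992·85.31)²) = √(211.688649 + 288.787607) = 22.3713 km
W12: √((0.1266·111.32)² + (-0.0994·85.31)²) = √(198.615806 + 71.907245) = 16.4476 km
Minimum: W8 at 7.4948 km.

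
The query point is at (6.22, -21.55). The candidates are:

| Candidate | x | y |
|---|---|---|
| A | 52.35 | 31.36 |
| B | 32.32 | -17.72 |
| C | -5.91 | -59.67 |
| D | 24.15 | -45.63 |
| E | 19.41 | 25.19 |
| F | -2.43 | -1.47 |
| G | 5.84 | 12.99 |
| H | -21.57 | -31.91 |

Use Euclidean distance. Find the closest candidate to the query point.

Distances from (6.22, -21.55):
A: √((46.13)² + (52.91)²) = √(2127.9769 + 2799.4681) = 70.20
B: √((26.10)² + (3.83)²) = √(681.2100 + 14.6689) = 26.38
C: √((-12.13)² + (-38.12)²) = √(147.1369 + 1453.1344) = 40.00
D: √((17.93)² + (-24.08)²) = √(321.4849 + 579.8464) = 30.02
E: √((13.19)² + (46.74)²) = √(173.9761 + 2184.6276) = 48.57
F: √((-8.65)² + (20.08)²) = √(74.8225 + 403.2064) = 21.86
G: √((-0.38)² + (34.54)²) = √(0.1444 + 1193.0116) = 34.54
H: √((-27.79)² + (-10.36)²) = √(772.2841 + 107.3296) = 29.66
Minimum: F at 21.86.

F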